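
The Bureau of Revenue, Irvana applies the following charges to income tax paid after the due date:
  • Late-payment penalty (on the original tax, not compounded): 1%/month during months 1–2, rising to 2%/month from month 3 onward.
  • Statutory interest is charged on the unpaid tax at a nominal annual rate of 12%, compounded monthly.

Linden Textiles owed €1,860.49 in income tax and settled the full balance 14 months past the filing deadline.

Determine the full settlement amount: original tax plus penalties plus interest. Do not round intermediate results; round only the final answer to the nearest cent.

Penalty, months 1–2: 2 × 1% × €1,860.49 = €37.21…
Penalty, months 3–14: 12 × 2% × €1,860.49 = €446.52…
Interest (12%/yr ÷ 12 = 1%/month): €1,860.49 × ((1 + 0.01)^14 − 1) = €278.0953…
Total = €1,860.49 + €483.7274 + €278.0953… = €2,622.31

€2,622.31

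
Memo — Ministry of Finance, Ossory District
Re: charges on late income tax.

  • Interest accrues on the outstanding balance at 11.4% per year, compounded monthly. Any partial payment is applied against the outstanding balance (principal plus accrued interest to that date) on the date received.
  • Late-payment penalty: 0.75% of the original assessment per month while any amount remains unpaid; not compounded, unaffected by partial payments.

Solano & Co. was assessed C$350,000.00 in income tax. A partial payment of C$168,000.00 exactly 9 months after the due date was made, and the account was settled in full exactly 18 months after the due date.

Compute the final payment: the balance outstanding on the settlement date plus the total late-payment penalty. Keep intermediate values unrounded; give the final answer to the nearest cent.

C$279,264.61

Monthly rate = 11.4% ÷ 12 = 0.95%
Balance at month 9: C$350,000.0000 × (1 + 0.0095)^9 = C$381,087.7195…
After C$168,000.00 payment: C$381,087.7195… − C$168,000.00 = C$213,087.7195…
Balance at month 18: C$213,087.7195… × (1 + 0.0095)^9 = C$232,014.6087…
Penalty: 18 × 0.75% × C$350,000.00 = C$47,250.00
Final settlement = outstanding balance + penalty = C$232,014.6087… + C$47,250.00 = C$279,264.61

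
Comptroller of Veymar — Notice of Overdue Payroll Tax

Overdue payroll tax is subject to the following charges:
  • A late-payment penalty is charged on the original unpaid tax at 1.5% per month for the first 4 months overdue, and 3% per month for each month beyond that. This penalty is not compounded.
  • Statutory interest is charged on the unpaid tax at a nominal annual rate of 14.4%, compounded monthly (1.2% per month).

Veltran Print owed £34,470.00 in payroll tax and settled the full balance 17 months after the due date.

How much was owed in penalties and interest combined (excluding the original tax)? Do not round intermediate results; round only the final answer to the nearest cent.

Penalty, months 1–4: 4 × 1.5% × £34,470.00 = £2,068.20
Penalty, months 5–17: 13 × 3% × £34,470.00 = £13,443.30
Interest: £34,470.00 × ((1 + 0.012)^17 − 1) = £34,470.00 × 0.2248100… = £7,749.1996…
Penalties + interest = £15,511.5000 + £7,749.1996… = £23,260.70

£23,260.70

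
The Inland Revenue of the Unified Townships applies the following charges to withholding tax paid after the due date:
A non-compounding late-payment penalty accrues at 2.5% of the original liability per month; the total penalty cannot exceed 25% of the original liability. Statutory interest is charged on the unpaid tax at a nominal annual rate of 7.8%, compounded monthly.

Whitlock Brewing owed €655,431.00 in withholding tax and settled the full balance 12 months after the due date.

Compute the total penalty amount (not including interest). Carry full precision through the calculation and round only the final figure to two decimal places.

€163,857.75

Penalty (uncapped): 12 × 2.5% × €655,431.00 = €196,629.30; cap = 25% × €655,431.00 = €163,857.75 → penalty = €163,857.75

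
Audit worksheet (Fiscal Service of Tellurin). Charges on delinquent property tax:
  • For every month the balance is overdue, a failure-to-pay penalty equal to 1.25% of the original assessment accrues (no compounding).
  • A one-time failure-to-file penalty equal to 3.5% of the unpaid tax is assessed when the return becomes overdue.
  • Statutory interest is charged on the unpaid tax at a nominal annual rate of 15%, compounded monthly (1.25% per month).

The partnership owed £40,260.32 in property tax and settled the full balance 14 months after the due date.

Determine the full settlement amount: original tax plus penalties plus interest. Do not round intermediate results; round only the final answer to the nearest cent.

£56,362.63

Failure-to-file penalty: 3.5% × £40,260.32 = £1,409.11…
Failure-to-pay penalty = 1.25% × £40,260.32 × 14 mo = £7,045.56…
Interest: £40,260.32 × ((1 + 0.0125)^14 − 1) = £40,260.32 × 0.1899547… = £7,647.6390…
Total = £40,260.32 + £8,454.6672 + £7,647.6390… = £56,362.63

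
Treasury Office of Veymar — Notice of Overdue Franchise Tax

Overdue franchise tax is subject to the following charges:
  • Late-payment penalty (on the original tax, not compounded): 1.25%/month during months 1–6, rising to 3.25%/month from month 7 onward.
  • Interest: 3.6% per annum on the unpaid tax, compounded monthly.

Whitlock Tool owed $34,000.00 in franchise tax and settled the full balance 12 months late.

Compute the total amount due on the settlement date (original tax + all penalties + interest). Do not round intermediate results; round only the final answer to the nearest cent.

Penalty, months 1–6: 6 × 1.25% × $34,000.00 = $2,550.00
Penalty, months 7–12: 6 × 3.25% × $34,000.00 = $6,630.00
Interest (3.6%/yr ÷ 12 = 0.3%/month): $34,000.00 × ((1 + 0.003)^12 − 1) = $1,244.3993…
Total = $34,000.00 + $9,180.0000 + $1,244.3993… = $44,424.40

$44,424.40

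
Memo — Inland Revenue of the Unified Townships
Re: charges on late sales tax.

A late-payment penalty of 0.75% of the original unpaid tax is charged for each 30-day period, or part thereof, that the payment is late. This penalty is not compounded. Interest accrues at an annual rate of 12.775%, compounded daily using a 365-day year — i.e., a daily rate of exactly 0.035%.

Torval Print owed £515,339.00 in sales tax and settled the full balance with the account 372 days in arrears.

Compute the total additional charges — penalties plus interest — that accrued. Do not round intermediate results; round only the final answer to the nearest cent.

Penalty periods: ⌈372/30⌉ = 13; penalty = 13 × 0.75% × £515,339.00 = £50,245.55…
Interest: £515,339.00 × ((1 + 0.00035)^372 − 1) = £515,339.00 × 0.13903022… = £71,647.6970…
Penalties + interest = £50,245.5525 + £71,647.6970… = £121,893.25

£121,893.25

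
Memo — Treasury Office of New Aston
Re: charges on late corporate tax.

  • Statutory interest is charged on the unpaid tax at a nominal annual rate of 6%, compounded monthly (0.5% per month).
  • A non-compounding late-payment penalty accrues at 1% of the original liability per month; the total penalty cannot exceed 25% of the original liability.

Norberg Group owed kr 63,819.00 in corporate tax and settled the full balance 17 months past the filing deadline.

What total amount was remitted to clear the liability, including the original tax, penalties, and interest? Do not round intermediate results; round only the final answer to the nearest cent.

kr 80,315.35

Penalty: 17 × 1% × kr 63,819.00 = kr 10,849.23 (below the 25% cap of kr 15,954.75)
Interest: kr 63,819.00 × ((1 + 0.005)^17 − 1) = kr 63,819.00 × 0.0884865… = kr 5,647.1204…
Total = kr 63,819.00 + kr 10,849.2300 + kr 5,647.1204… = kr 80,315.35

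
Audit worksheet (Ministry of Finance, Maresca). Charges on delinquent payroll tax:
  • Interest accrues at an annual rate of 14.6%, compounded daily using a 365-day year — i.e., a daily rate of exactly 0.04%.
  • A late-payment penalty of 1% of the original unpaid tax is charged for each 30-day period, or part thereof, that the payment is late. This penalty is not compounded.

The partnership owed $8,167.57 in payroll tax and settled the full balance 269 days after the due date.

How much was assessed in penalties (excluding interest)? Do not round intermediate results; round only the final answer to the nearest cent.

$735.08

Penalty periods: ⌈269/30⌉ = 9; penalty = 9 × 1% × $8,167.57 = $735.08…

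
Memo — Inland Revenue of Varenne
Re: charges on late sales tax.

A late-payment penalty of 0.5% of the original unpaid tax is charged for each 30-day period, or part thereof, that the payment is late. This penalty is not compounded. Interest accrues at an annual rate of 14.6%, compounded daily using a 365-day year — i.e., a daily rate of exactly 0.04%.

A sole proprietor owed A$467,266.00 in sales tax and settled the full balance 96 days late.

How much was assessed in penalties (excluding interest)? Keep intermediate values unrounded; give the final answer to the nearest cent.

A$9,345.32

Penalty periods: ⌈96/30⌉ = 4; penalty = 4 × 0.5% × A$467,266.00 = A$9,345.32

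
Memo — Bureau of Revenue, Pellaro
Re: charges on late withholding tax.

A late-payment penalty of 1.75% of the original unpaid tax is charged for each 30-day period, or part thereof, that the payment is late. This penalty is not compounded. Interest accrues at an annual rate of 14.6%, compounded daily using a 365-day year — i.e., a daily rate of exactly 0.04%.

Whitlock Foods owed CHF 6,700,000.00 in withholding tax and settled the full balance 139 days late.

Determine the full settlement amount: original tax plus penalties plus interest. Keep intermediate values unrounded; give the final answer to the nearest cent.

CHF 7,669,241.94

Penalty periods: ⌈139/30⌉ = 5; penalty = 5 × 1.75% × CHF 6,700,000.00 = CHF 586,250.00
Interest: CHF 6,700,000.00 × ((1 + 0.0004)^139 − 1) = CHF 6,700,000.00 × 0.05716298… = CHF 382,991.9437…
Total = CHF 6,700,000.00 + CHF 586,250.0000 + CHF 382,991.9437… = CHF 7,669,241.94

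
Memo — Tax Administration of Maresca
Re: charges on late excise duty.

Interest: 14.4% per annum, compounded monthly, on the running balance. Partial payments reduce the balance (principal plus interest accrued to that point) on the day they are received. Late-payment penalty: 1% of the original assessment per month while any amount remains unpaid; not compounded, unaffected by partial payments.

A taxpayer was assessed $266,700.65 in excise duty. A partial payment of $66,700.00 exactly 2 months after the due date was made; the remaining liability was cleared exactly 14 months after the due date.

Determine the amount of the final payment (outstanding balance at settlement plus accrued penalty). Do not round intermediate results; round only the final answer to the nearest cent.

Monthly rate = 14.4% ÷ 12 = 1.2%
Balance at month 2: $266,700.6500 × (1 + 0.012)^2 = $273,139.8705…
After $66,700.00 payment: $273,139.8705… − $66,700.00 = $206,439.8705…
Balance at month 14: $206,439.8705… × (1 + 0.012)^12 = $238,209.8568…
Penalty: 14 × 1% × $266,700.65 = $37,338.09…
Final settlement = outstanding balance + penalty = $238,209.8568… + $37,338.09… = $275,547.95

$275,547.95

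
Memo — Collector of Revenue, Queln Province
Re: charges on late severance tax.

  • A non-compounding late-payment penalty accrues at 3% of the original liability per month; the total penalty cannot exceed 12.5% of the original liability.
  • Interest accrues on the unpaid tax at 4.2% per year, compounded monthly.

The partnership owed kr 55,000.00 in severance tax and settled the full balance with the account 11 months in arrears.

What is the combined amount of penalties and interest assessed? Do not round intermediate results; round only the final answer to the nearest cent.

kr 9,029.95

Penalty (uncapped): 11 × 3% × kr 55,000.00 = kr 18,150.00; cap = 12.5% × kr 55,000.00 = kr 6,875.00 → penalty = kr 6,875.00
Interest (4.2%/yr ÷ 12 = 0.35%/month): kr 55,000.00 × ((1 + 0.0035)^11 − 1) = kr 2,154.9481…
Penalties + interest = kr 6,875.0000 + kr 2,154.9481… = kr 9,029.95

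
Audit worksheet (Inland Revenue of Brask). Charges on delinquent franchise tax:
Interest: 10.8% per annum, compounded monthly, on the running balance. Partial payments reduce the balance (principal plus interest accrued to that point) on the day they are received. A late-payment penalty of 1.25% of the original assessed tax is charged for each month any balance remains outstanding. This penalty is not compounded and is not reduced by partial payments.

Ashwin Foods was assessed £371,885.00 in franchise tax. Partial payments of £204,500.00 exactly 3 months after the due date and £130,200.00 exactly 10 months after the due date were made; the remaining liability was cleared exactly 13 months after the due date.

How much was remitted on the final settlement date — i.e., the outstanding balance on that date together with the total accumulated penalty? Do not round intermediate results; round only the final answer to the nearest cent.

Monthly rate = 10.8% ÷ 12 = 0.9%
Balance at month 3: £371,885.0000 × (1 + 0.009)^3 = £382,016.5342…
After £204,500.00 payment: £382,016.5342… − £204,500.00 = £177,516.5342…
Balance at month 10: £177,516.5342… × (1 + 0.009)^7 = £189,006.6018…
After £130,200.00 payment: £189,006.6018… − £130,200.00 = £58,806.6018…
Balance at month 13: £58,806.6018… × (1 + 0.009)^3 = £60,408.7129…
Penalty: 13 × 1.25% × £371,885.00 = £60,431.31…
Final settlement = outstanding balance + penalty = £60,408.7129… + £60,431.31… = £120,840.03

£120,840.03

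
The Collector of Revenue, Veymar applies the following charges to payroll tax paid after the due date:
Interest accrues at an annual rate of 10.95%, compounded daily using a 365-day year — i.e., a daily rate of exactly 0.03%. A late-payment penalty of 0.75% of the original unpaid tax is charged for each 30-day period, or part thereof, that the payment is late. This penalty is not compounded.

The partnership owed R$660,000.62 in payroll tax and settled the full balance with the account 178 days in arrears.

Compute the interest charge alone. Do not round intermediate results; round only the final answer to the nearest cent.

Interest: R$660,000.62 × ((1 + 0.0003)^178 − 1) = R$660,000.62 × 0.05484305… = R$36,196.4494…

R$36,196.45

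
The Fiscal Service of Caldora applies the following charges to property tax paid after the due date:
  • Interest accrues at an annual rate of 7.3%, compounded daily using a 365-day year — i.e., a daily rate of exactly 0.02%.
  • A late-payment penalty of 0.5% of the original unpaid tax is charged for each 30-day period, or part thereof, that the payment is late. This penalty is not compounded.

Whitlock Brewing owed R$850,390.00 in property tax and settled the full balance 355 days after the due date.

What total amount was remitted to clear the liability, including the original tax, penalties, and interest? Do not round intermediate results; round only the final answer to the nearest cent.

Penalty periods: ⌈355/30⌉ = 12; penalty = 12 × 0.5% × R$850,390.00 = R$51,023.40
Interest: R$850,390.00 × ((1 + 0.0002)^355 − 1) = R$850,390.00 × 0.07357360… = R$62,566.2575…
Total = R$850,390.00 + R$51,023.4000 + R$62,566.2575… = R$963,979.66

R$963,979.66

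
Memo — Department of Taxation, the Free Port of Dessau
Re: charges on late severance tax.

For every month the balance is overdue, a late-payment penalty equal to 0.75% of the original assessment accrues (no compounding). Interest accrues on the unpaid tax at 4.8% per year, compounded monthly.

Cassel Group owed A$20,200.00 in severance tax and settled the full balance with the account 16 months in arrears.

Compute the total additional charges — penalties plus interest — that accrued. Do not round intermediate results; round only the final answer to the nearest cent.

Late-payment penalty: 16 × 0.75% × A$20,200.00 = A$2,424.00
Interest (4.8%/yr ÷ 12 = 0.4%/month): A$20,200.00 × ((1 + 0.004)^16 − 1) = A$1,332.3175…
Penalties + interest = A$2,424.0000 + A$1,332.3175… = A$3,756.32

A$3,756.32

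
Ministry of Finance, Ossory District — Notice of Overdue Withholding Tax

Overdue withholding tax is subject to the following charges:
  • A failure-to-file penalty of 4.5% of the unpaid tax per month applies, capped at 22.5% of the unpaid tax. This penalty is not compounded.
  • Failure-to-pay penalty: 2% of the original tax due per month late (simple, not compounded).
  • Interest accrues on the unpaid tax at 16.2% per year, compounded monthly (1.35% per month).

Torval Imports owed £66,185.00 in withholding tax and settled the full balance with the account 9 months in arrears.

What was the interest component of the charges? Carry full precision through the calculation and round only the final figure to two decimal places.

£8,489.68

Interest: £66,185.00 × ((1 + 0.0135)^9 − 1) = £66,185.00 × 0.1282719… = £8,489.6766…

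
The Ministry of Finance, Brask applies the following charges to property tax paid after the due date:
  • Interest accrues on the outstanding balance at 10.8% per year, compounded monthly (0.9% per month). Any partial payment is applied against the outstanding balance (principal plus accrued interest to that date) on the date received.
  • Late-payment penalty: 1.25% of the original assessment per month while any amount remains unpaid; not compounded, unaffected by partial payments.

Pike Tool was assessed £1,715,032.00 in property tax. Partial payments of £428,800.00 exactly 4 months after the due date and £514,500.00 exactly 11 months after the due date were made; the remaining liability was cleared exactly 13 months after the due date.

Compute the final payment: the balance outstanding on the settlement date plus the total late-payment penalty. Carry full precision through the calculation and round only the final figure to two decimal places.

£1,216,972.30

Balance at month 4: £1,715,032.0000 × (1 + 0.009)^4 = £1,777,611.6698…
After £428,800.00 payment: £1,777,611.6698… − £428,800.00 = £1,348,811.6698…
Balance at month 11: £1,348,811.6698… × (1 + 0.009)^7 = £1,436,115.8600…
After £514,500.00 payment: £1,436,115.8600… − £514,500.00 = £921,615.8600…
Balance at month 13: £921,615.8600… × (1 + 0.009)^2 = £938,279.5964…
Penalty: 13 × 1.25% × £1,715,032.00 = £278,692.70
Final settlement = outstanding balance + penalty = £938,279.5964… + £278,692.70 = £1,216,972.30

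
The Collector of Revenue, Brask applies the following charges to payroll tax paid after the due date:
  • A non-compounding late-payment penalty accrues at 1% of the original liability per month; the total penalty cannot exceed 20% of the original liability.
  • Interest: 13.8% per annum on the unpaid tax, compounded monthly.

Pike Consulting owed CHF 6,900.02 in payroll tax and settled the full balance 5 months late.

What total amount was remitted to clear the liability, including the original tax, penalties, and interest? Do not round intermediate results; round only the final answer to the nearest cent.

Penalty: 5 × 1% × CHF 6,900.02 = CHF 345.00… (below the 20% cap of CHF 1,380.00…)
Interest (13.8%/yr ÷ 12 = 1.15%/month): CHF 6,900.02 × ((1 + 0.0115)^5 − 1) = CHF 405.9820…
Total = CHF 6,900.02 + CHF 345.0010 + CHF 405.9820… = CHF 7,651.00

CHF 7,651.00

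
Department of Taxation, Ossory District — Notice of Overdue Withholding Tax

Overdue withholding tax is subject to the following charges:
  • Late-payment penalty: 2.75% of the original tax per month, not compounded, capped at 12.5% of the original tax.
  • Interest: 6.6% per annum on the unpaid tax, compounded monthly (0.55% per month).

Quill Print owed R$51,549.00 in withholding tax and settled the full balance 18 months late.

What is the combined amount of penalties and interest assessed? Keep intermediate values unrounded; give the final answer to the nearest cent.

R$11,792.70

Penalty (uncapped): 18 × 2.75% × R$51,549.00 = R$25,516.76…; cap = 12.5% × R$51,549.00 = R$6,443.63… → penalty = R$6,443.63…
Interest: R$51,549.00 × ((1 + 0.0055)^18 − 1) = R$51,549.00 × 0.1037669… = R$5,349.0776…
Penalties + interest = R$6,443.6250 + R$5,349.0776… = R$11,792.70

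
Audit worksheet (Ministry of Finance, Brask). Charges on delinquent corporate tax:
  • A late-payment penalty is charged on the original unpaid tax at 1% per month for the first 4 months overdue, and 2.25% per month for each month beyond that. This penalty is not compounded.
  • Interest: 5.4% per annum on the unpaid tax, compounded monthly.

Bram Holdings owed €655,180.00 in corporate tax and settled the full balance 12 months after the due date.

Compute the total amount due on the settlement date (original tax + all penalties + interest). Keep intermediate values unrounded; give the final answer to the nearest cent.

Penalty, months 1–4: 4 × 1% × €655,180.00 = €26,207.20
Penalty, months 5–12: 8 × 2.25% × €655,180.00 = €117,932.40
Interest (5.4%/yr ÷ 12 = 0.45%/month): €655,180.00 × ((1 + 0.0045)^12 − 1) = €36,268.6367…
Total = €655,180.00 + €144,139.6000 + €36,268.6367… = €835,588.24

€835,588.24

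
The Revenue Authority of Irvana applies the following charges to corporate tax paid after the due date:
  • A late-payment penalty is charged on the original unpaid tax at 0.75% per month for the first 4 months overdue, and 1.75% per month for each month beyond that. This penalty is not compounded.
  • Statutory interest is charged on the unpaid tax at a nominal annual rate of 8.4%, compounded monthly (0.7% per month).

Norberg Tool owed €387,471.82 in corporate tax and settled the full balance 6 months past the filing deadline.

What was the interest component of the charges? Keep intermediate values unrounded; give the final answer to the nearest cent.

Interest: €387,471.82 × ((1 + 0.007)^6 − 1) = €387,471.82 × 0.0427419… = €16,561.2803…

€16,561.28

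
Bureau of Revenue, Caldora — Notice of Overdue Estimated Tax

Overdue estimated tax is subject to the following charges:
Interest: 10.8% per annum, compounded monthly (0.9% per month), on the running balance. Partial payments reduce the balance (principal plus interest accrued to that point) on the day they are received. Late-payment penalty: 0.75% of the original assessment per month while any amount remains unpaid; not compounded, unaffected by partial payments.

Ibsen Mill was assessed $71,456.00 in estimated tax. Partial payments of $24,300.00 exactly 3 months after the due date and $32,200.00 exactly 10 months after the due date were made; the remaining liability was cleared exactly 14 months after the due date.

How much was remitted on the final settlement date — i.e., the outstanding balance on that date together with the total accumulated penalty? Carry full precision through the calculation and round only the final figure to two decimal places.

$28,316.60

Balance at month 3: $71,456.0000 × (1 + 0.009)^3 = $73,402.7279…
After $24,300.00 payment: $73,402.7279… − $24,300.00 = $49,102.7279…
Balance at month 10: $49,102.7279… × (1 + 0.009)^7 = $52,280.9877…
After $32,200.00 payment: $52,280.9877… − $32,200.00 = $20,080.9877…
Balance at month 14: $20,080.9877… × (1 + 0.009)^4 = $20,813.7213…
Penalty: 14 × 0.75% × $71,456.00 = $7,502.88
Final settlement = outstanding balance + penalty = $20,813.7213… + $7,502.88 = $28,316.60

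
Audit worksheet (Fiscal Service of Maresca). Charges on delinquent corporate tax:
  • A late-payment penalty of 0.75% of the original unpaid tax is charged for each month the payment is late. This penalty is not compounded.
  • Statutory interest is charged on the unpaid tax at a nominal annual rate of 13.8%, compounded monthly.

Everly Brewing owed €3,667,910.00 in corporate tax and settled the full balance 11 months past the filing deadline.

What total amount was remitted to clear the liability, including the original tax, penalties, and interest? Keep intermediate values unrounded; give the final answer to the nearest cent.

Late-payment penalty = 0.75% × €3,667,910.00 × 11 mo = €302,602.58…
Interest (13.8%/yr ÷ 12 = 1.15%/month): €3,667,910.00 × ((1 + 0.0115)^11 − 1) = €491,612.0317…
Total = €3,667,910.00 + €302,602.5750 + €491,612.0317… = €4,462,124.61

€4,462,124.61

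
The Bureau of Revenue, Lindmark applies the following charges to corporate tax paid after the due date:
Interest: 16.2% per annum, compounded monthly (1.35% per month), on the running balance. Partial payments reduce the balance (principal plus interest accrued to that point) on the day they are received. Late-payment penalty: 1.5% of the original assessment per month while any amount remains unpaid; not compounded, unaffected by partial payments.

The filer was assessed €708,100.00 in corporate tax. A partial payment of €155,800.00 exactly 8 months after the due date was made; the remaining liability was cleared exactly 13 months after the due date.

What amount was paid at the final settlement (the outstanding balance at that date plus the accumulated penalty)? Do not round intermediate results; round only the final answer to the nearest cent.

Balance at month 8: €708,100.0000 × (1 + 0.0135)^8 = €788,287.4613…
After €155,800.00 payment: €788,287.4613… − €155,800.00 = €632,487.4613…
Balance at month 13: €632,487.4613… × (1 + 0.0135)^5 = €676,348.7402…
Penalty: 13 × 1.5% × €708,100.00 = €138,079.50
Final settlement = outstanding balance + penalty = €676,348.7402… + €138,079.50 = €814,428.24

€814,428.24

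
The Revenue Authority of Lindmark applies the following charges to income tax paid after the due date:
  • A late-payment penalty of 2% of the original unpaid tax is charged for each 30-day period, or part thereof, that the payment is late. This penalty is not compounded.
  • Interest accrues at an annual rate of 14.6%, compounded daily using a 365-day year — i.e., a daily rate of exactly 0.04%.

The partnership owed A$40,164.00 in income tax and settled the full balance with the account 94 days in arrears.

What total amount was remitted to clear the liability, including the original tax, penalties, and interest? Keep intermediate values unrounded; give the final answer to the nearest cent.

Penalty periods: ⌈94/30⌉ = 4; penalty = 4 × 2% × A$40,164.00 = A$3,213.12
Interest: A$40,164.00 × ((1 + 0.0004)^94 − 1) = A$40,164.00 × 0.03830802… = A$1,538.6032…
Total = A$40,164.00 + A$3,213.1200 + A$1,538.6032… = A$44,915.72

A$44,915.72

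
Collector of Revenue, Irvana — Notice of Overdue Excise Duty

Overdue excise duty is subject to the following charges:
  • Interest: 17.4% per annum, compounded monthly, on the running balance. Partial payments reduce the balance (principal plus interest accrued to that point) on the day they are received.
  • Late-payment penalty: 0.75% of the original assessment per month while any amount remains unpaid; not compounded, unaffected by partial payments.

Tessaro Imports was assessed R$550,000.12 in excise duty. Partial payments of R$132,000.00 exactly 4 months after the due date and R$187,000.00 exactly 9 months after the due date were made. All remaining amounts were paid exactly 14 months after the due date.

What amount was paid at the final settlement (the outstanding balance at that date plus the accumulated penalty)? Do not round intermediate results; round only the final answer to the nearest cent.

Monthly rate = 17.4% ÷ 12 = 1.45%
Balance at month 4: R$550,000.1200 × (1 + 0.0145)^4 = R$582,600.6834…
After R$132,000.00 payment: R$582,600.6834… − R$132,000.00 = R$450,600.6834…
Balance at month 9: R$450,600.6834… × (1 + 0.0145)^5 = R$484,230.4579…
After R$187,000.00 payment: R$484,230.4579… − R$187,000.00 = R$297,230.4579…
Balance at month 14: R$297,230.4579… × (1 + 0.0145)^5 = R$319,413.7205…
Penalty: 14 × 0.75% × R$550,000.12 = R$57,750.01…
Final settlement = outstanding balance + penalty = R$319,413.7205… + R$57,750.01… = R$377,163.73

R$377,163.73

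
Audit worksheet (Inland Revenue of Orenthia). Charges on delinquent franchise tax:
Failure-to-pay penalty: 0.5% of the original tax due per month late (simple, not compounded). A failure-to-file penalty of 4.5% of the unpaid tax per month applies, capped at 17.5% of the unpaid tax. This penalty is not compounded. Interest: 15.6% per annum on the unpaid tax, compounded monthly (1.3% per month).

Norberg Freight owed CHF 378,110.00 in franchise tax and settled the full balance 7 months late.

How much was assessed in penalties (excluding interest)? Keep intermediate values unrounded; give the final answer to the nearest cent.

Failure-to-file: 7 × 4.5% × CHF 378,110.00 = CHF 119,104.65, capped at 17.5% × CHF 378,110.00 = CHF 66,169.25
Failure-to-pay penalty: 7 × 0.5% × CHF 378,110.00 = CHF 13,233.85
Total penalty = CHF 66,169.25 + CHF 13,233.85 = CHF 79,403.10

CHF 79,403.10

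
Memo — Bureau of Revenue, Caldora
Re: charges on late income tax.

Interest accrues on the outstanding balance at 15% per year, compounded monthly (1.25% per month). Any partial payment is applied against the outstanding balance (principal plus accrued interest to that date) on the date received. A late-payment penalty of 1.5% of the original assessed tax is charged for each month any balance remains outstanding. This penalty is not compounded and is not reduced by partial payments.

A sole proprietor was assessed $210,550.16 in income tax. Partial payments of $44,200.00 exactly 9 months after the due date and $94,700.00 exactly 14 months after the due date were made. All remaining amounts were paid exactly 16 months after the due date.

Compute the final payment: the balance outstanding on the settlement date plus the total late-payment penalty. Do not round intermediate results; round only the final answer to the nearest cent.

Balance at month 9: $210,550.1600 × (1 + 0.0125)^9 = $235,456.5969…
After $44,200.00 payment: $235,456.5969… − $44,200.00 = $191,256.5969…
Balance at month 14: $191,256.5969… × (1 + 0.0125)^5 = $203,512.7315…
After $94,700.00 payment: $203,512.7315… − $94,700.00 = $108,812.7315…
Balance at month 16: $108,812.7315… × (1 + 0.0125)^2 = $111,550.0518…
Penalty: 16 × 1.5% × $210,550.16 = $50,532.04…
Final settlement = outstanding balance + penalty = $111,550.0518… + $50,532.04… = $162,082.09

$162,082.09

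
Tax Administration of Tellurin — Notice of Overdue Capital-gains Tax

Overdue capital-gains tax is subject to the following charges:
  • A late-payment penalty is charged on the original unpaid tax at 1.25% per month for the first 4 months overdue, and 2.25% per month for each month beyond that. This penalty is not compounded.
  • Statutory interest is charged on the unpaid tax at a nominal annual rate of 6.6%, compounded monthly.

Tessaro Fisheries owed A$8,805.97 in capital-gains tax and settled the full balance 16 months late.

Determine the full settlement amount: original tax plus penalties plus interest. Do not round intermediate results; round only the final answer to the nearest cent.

Penalty, months 1–4: 4 × 1.25% × A$8,805.97 = A$440.30…
Penalty, months 5–16: 12 × 2.25% × A$8,805.97 = A$2,377.61…
Interest (6.6%/yr ÷ 12 = 0.55%/month): A$8,805.97 × ((1 + 0.0055)^16 − 1) = A$807.7263…
Total = A$8,805.97 + A$2,817.9104 + A$807.7263… = A$12,431.61

A$12,431.61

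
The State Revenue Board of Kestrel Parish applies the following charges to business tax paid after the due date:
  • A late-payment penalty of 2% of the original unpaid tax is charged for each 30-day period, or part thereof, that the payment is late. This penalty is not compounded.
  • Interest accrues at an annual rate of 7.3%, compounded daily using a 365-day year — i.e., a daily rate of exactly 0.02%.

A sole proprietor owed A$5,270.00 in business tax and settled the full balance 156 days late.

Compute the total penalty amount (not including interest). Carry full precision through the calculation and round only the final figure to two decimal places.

Penalty periods: ⌈156/30⌉ = 6; penalty = 6 × 2% × A$5,270.00 = A$632.40

A$632.40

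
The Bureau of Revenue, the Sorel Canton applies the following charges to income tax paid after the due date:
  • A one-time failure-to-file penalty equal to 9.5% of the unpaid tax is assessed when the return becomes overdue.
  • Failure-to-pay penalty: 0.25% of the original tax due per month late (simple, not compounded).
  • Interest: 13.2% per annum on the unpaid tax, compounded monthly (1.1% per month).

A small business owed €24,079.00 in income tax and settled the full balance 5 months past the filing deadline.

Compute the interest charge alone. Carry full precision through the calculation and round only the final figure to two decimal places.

Interest: €24,079.00 × ((1 + 0.011)^5 − 1) = €24,079.00 × 0.0562234… = €1,353.8028…

€1,353.80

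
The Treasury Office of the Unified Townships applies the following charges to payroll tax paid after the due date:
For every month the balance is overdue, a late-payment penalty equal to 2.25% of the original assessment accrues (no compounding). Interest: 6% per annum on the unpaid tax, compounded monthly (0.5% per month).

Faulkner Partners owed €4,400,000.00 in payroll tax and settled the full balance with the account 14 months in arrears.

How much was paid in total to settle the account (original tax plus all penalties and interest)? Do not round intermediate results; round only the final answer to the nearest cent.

Late-payment penalty = 2.25% × €4,400,000.00 × 14 mo = €1,386,000.00
Interest: €4,400,000.00 × ((1 + 0.005)^14 − 1) = €4,400,000.00 × 0.0723211… = €318,212.9805…
Total = €4,400,000.00 + €1,386,000.0000 + €318,212.9805… = €6,104,212.98

€6,104,212.98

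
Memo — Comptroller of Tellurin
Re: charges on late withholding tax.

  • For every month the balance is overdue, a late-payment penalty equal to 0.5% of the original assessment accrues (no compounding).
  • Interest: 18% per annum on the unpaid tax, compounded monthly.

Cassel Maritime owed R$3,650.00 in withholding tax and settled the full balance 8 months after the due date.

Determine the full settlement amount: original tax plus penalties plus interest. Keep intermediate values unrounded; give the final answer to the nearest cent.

Late-payment penalty = 0.5% × R$3,650.00 × 8 mo = R$146.00
Interest (18%/yr ÷ 12 = 1.5%/month): R$3,650.00 × ((1 + 0.015)^8 − 1) = R$461.6979…
Total = R$3,650.00 + R$146.0000 + R$461.6979… = R$4,257.70

R$4,257.70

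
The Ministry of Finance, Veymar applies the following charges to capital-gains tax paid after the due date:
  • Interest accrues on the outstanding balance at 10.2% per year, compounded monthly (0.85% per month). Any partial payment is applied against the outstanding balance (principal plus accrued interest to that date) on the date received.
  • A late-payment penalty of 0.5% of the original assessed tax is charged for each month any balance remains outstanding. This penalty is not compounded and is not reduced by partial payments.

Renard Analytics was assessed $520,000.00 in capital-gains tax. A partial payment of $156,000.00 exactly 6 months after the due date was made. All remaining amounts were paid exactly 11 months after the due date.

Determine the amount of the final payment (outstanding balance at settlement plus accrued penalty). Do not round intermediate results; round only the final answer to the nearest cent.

$436,596.28

Balance at month 6: $520,000.0000 × (1 + 0.0085)^6 = $547,089.9778…
After $156,000.00 payment: $547,089.9778… − $156,000.00 = $391,089.9778…
Balance at month 11: $391,089.9778… × (1 + 0.0085)^5 = $407,996.2763…
Penalty: 11 × 0.5% × $520,000.00 = $28,600.00
Final settlement = outstanding balance + penalty = $407,996.2763… + $28,600.00 = $436,596.28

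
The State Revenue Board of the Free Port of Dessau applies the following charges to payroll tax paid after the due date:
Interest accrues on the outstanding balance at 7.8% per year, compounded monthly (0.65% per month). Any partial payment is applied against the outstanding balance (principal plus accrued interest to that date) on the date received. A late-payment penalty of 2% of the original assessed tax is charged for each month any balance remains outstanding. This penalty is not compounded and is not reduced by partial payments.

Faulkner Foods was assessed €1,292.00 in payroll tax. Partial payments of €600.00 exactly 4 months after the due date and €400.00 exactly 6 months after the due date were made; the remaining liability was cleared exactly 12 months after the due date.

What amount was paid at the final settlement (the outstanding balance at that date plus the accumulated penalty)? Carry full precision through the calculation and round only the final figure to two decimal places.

€658.76

Balance at month 4: €1,292.0000 × (1 + 0.0065)^4 = €1,325.9209…
After €600.00 payment: €1,325.9209… − €600.00 = €725.9209…
Balance at month 6: €725.9209… × (1 + 0.0065)^2 = €735.3886…
After €400.00 payment: €735.3886… − €400.00 = €335.3886…
Balance at month 12: €335.3886… × (1 + 0.0065)^6 = €348.6831…
Penalty: 12 × 2% × €1,292.00 = €310.08
Final settlement = outstanding balance + penalty = €348.6831… + €310.08 = €658.76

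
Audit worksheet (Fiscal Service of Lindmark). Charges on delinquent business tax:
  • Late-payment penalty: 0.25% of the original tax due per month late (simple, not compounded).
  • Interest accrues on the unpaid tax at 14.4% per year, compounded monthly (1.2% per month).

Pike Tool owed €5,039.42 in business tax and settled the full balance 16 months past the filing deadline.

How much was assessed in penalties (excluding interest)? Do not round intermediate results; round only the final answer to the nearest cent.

Late-payment penalty = 0.25% × €5,039.42 × 16 mo = €201.58…

€201.58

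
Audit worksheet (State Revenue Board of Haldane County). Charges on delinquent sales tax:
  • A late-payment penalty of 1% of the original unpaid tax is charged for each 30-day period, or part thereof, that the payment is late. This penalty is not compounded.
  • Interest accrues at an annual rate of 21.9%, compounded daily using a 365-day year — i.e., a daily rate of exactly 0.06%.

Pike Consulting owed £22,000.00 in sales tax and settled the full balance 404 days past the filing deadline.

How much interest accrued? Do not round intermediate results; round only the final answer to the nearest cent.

Interest: £22,000.00 × ((1 + 0.0006)^404 − 1) = £22,000.00 × 0.27421119… = £6,032.6461…

£6,032.65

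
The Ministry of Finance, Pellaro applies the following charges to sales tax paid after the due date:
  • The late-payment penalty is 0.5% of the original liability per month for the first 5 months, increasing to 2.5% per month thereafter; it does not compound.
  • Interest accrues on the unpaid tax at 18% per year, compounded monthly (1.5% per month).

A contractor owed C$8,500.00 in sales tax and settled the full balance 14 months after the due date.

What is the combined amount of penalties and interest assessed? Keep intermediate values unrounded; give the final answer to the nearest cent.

Penalty, months 1–5: 5 × 0.5% × C$8,500.00 = C$212.50
Penalty, months 6–14: 9 × 2.5% × C$8,500.00 = C$1,912.50
Interest: C$8,500.00 × ((1 + 0.015)^14 − 1) = C$8,500.00 × 0.2317557… = C$1,969.9237…
Penalties + interest = C$2,125.0000 + C$1,969.9237… = C$4,094.92

C$4,094.92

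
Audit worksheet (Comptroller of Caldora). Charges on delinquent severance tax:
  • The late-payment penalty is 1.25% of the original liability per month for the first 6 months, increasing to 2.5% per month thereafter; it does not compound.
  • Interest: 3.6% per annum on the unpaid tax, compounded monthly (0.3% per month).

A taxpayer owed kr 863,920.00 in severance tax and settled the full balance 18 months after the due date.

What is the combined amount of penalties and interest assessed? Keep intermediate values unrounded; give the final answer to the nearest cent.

kr 371,830.55

Penalty, months 1–6: 6 × 1.25% × kr 863,920.00 = kr 64,794.00
Penalty, months 7–18: 12 × 2.5% × kr 863,920.00 = kr 259,176.00
Interest: kr 863,920.00 × ((1 + 0.003)^18 − 1) = kr 863,920.00 × 0.0553993… = kr 47,860.5477…
Penalties + interest = kr 323,970.0000 + kr 47,860.5477… = kr 371,830.55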